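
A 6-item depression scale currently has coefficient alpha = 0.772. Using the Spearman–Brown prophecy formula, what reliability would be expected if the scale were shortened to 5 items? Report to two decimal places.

Length factor m = 5/6 = 0.8333
α' = m·α / (1 − (1−m)·α)
   = 5/6 × 0.772 / (1 − (1 − 5/6) × 0.772)
   = 0.6433 / 0.8713 = 0.74

predicted reliability = 0.74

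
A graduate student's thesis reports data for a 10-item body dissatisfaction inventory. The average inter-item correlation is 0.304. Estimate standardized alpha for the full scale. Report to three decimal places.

Standardized α = k·r̄ / (1 + (k−1)·r̄) = 10 × 0.304 / (1 + 9 × 0.304)
  = 3.0400 / 3.7360 = 0.814

α = 0.814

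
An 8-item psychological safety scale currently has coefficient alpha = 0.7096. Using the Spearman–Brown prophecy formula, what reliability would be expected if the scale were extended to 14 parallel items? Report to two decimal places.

predicted reliability = 0.81

Length factor m = 14/8 = 1.7500
α' = m·α / (1 + (m−1)·α)
   = 14/8 × 0.7096 / (1 + (14/8 − 1) × 0.7096)
   = 1.2418 / 1.5322 = 0.81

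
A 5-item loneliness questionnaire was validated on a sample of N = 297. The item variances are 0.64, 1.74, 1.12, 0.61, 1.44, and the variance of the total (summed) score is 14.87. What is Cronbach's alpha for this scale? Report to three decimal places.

α = 0.783

ΣVar(i) = 0.64 + 1.74 + 1.12 + 0.61 + 1.44 = 5.55
α = (k/(k−1))·(1 − ΣVar(i)/σ²_total) = (5/4)·(1 − 5.55/14.87) = 0.783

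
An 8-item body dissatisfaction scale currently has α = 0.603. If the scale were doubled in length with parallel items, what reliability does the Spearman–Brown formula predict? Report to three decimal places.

Length factor m = 2
α' = m·α / (1 + (m−1)·α)
   = 2 × 0.603 / (1 + (2 − 1) × 0.603)
   = 1.2060 / 1.6030 = 0.752

predicted reliability = 0.752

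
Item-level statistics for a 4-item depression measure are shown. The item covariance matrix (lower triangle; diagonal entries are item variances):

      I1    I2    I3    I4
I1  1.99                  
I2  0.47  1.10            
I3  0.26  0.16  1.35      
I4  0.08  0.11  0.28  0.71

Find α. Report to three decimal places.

α = 0.461

ΣVar(i) = 1.99 + 1.10 + 1.35 + 0.71 = 5.15
Sum of the distinct covariances = 1.36
σ²_total = 5.15 + 2 × 1.36 = 7.87
α = (k/(k−1))·(1 − ΣVar(i)/σ²_total) = (4/3)·(1 − 5.15/7.87) = 0.461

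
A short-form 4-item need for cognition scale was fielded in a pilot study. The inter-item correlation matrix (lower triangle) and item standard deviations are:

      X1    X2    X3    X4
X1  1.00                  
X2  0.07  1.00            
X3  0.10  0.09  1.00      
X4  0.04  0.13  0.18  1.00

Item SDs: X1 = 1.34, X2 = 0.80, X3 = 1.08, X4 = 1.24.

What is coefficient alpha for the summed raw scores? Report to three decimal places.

Σσ²ᵢ = 1.34² + 0.80² + 1.08² + 1.24² = 5.1396
Covariances σ_ij = r_ij · s_i · s_j:
  σ(X1,X2) = 0.07 × 1.34 × 0.80 = 0.0750
  σ(X1,X3) = 0.10 × 1.34 × 1.08 = 0.1447
  σ(X1,X4) = 0.04 × 1.34 × 1.24 = 0.0665
  σ(X2,X3) = 0.09 × 0.80 × 1.08 = 0.0778
  σ(X2,X4) = 0.13 × 0.80 × 1.24 = 0.1290
  σ(X3,X4) = 0.18 × 1.08 × 1.24 = 0.2411
σ²_T = Σσ²ᵢ + 2·Σσ_ij = 5.1396 + 2 × 0.7341 = 6.6078
α = (4/3)·(1 − 5.1396/6.6078) = 0.296

α = 0.296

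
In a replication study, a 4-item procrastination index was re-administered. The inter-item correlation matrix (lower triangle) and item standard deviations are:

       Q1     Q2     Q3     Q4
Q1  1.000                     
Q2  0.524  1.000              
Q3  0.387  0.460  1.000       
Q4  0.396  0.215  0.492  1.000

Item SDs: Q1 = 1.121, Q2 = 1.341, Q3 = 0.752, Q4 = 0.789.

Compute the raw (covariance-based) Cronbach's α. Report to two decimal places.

α = 0.71

Σσ²ᵢ = 1.121² + 1.341² + 0.752² + 0.789² = 4.2429
Covariances σ_ij = r_ij · s_i · s_j:
  σ(Q1,Q2) = 0.524 × 1.121 × 1.341 = 0.7877
  σ(Q1,Q3) = 0.387 × 1.121 × 0.752 = 0.3262
  σ(Q1,Q4) = 0.396 × 1.121 × 0.789 = 0.3502
  σ(Q2,Q3) = 0.460 × 1.341 × 0.752 = 0.4639
  σ(Q2,Q4) = 0.215 × 1.341 × 0.789 = 0.2275
  σ(Q3,Q4) = 0.492 × 0.752 × 0.789 = 0.2919
σ²_T = Σσ²ᵢ + 2·Σσ_ij = 4.2429 + 2 × 2.4474 = 9.1377
α = (4/3)·(1 − 4.2429/9.1377) = 0.71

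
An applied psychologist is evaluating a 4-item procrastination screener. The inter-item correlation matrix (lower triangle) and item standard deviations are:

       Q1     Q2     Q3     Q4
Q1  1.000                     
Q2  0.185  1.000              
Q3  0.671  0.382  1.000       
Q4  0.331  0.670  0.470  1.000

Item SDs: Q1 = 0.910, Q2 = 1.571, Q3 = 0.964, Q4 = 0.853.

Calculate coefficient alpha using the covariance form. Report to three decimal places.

α = 0.727

Σσ²ᵢ = 0.910² + 1.571² + 0.964² + 0.853² = 4.9530
Covariances σ_ij = r_ij · s_i · s_j:
  σ(Q1,Q2) = 0.185 × 0.910 × 1.571 = 0.2645
  σ(Q1,Q3) = 0.671 × 0.910 × 0.964 = 0.5886
  σ(Q1,Q4) = 0.331 × 0.910 × 0.853 = 0.2569
  σ(Q2,Q3) = 0.382 × 1.571 × 0.964 = 0.5785
  σ(Q2,Q4) = 0.670 × 1.571 × 0.853 = 0.8978
  σ(Q3,Q4) = 0.470 × 0.964 × 0.853 = 0.3865
σ²_T = Σσ²ᵢ + 2·Σσ_ij = 4.9530 + 2 × 2.9728 = 10.8986
α = (4/3)·(1 − 4.9530/10.8986) = 0.727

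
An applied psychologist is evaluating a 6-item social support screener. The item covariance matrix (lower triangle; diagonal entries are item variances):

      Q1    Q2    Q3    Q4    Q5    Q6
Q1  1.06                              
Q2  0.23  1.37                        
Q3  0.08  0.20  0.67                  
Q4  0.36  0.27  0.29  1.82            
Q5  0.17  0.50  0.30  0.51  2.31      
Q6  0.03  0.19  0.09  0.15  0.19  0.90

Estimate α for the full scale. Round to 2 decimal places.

sum of item variances = 1.06 + 1.37 + 0.67 + 1.82 + 2.31 + 0.90 = 8.13
Σ_{i<j} σ_ij = 3.56
σ²_total = 8.13 + 2 × 3.56 = 15.25
α = (k/(k−1))·(1 − sum of item variances/σ²_total) = (6/5)·(1 − 8.13/15.25) = 0.56

α = 0.56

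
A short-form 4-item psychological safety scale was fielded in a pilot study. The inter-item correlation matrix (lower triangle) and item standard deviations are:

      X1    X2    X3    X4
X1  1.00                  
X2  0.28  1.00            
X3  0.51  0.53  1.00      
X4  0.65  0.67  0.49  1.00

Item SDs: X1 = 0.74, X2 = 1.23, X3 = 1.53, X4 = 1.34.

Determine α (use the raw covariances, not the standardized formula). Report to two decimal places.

Σσ²ᵢ = 0.74² + 1.23² + 1.53² + 1.34² = 6.1970
Covariances σ_ij = r_ij · s_i · s_j:
  σ(X1,X2) = 0.28 × 0.74 × 1.23 = 0.2549
  σ(X1,X3) = 0.51 × 0.74 × 1.53 = 0.5774
  σ(X1,X4) = 0.65 × 0.74 × 1.34 = 0.6445
  σ(X2,X3) = 0.53 × 1.23 × 1.53 = 0.9974
  σ(X2,X4) = 0.67 × 1.23 × 1.34 = 1.1043
  σ(X3,X4) = 0.49 × 1.53 × 1.34 = 1.0046
σ²_T = Σσ²ᵢ + 2·Σσ_ij = 6.1970 + 2 × 4.5831 = 15.3632
α = (4/3)·(1 − 6.1970/15.3632) = 0.80

α = 0.80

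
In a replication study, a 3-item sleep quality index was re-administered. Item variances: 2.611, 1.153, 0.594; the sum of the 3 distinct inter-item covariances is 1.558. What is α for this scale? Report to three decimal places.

sum of item variances = 2.611 + 1.153 + 0.594 = 4.358
Sum of distinct covariances = 1.558
total variance = sum of item variances + 2·Σcov = 4.358 + 2 × 1.558 = 7.474
α = (3/2)·(1 − 4.358/7.474) = 0.625

α = 0.625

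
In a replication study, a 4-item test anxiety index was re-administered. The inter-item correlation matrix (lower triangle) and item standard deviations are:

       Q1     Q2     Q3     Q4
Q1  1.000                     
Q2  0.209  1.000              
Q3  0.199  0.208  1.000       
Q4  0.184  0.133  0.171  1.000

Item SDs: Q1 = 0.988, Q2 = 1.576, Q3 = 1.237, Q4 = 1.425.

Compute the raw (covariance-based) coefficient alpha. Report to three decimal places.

coefficient alpha = 0.457

Σσ²ᵢ = 0.988² + 1.576² + 1.237² + 1.425² = 7.0207
Covariances σ_ij = r_ij · s_i · s_j:
  σ(Q1,Q2) = 0.209 × 0.988 × 1.576 = 0.3254
  σ(Q1,Q3) = 0.199 × 0.988 × 1.237 = 0.2432
  σ(Q1,Q4) = 0.184 × 0.988 × 1.425 = 0.2591
  σ(Q2,Q3) = 0.208 × 1.576 × 1.237 = 0.4055
  σ(Q2,Q4) = 0.133 × 1.576 × 1.425 = 0.2987
  σ(Q3,Q4) = 0.171 × 1.237 × 1.425 = 0.3014
σ²_T = Σσ²ᵢ + 2·Σσ_ij = 7.0207 + 2 × 1.8333 = 10.6873
α = (4/3)·(1 − 7.0207/10.6873) = 0.457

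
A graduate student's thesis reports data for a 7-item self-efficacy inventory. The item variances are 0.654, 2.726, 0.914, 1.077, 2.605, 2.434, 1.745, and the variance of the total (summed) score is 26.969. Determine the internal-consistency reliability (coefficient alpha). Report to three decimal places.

α = 0.641

sum of item variances = 0.654 + 2.726 + 0.914 + 1.077 + 2.605 + 2.434 + 1.745 = 12.155
α = (k/(k−1))·(1 − sum of item variances/Var(T)) = (7/6)·(1 − 12.155/26.969) = 0.641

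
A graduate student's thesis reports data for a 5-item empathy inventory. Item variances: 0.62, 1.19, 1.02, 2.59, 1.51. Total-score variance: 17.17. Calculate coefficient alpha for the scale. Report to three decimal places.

sum of item variances = 0.62 + 1.19 + 1.02 + 2.59 + 1.51 = 6.93
α = (k/(k−1))·(1 − sum of item variances/σ²_T) = (5/4)·(1 − 6.93/17.17) = 0.745

coefficient alpha = 0.745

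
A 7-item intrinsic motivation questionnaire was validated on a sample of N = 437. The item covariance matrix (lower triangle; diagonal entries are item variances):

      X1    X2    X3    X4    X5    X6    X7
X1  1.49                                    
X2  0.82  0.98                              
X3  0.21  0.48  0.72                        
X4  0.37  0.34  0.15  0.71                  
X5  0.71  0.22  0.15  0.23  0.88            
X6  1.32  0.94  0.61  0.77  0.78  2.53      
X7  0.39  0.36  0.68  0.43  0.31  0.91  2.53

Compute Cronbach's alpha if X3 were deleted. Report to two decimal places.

Remaining items: X1, X2, X4, X5, X6, X7 (k = 6).
sum of item variances = 1.49 + 0.98 + 0.71 + 0.88 + 2.53 + 2.53 = 9.12
σ²_T = 9.12 + 2 × 8.90 = 26.92
α (item deleted) = (6/5)·(1 − 9.12/26.92) = 0.79

Cronbach's alpha = 0.79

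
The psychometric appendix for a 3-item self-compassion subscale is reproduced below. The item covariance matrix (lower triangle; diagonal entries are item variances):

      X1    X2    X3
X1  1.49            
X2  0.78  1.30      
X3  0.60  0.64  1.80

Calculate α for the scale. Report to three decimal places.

α = 0.702

Σσᵢ² = 1.49 + 1.30 + 1.80 = 4.59
Σ_{i<j} σ_ij = 2.02
σ²_total = 4.59 + 2 × 2.02 = 8.63
α = (k/(k−1))·(1 − Σσᵢ²/σ²_total) = (3/2)·(1 − 4.59/8.63) = 0.702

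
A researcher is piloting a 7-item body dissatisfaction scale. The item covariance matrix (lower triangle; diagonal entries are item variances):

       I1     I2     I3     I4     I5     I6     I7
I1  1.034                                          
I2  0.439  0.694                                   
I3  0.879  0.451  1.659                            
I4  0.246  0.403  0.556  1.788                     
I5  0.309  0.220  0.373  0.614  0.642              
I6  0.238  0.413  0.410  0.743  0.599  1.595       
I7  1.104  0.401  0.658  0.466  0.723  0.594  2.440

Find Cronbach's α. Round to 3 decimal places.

α = 0.802

sum of item variances = 1.034 + 0.694 + 1.659 + 1.788 + 0.642 + 1.595 + 2.440 = 9.852
Σ_{i<j} σ_ij = 10.839
σ²_T = 9.852 + 2 × 10.839 = 31.530
α = (k/(k−1))·(1 − sum of item variances/σ²_T) = (7/6)·(1 − 9.852/31.530) = 0.802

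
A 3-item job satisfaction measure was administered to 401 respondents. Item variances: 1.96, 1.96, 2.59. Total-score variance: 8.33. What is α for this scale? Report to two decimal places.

α = 0.33

ΣVar(i) = 1.96 + 1.96 + 2.59 = 6.51
α = (k/(k−1))·(1 − ΣVar(i)/total variance) = (3/2)·(1 − 6.51/8.33) = 0.33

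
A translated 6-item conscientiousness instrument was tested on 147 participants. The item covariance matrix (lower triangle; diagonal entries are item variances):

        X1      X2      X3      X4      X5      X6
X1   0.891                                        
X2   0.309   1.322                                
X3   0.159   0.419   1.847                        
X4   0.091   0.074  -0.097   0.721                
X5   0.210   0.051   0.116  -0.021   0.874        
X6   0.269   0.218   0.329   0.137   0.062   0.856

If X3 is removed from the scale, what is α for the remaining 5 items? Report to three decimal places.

α = 0.469

Remaining items: X1, X2, X4, X5, X6 (k = 5).
ΣVar(i) = 0.891 + 1.322 + 0.721 + 0.874 + 0.856 = 4.664
total variance = 4.664 + 2 × 1.400 = 7.464
α (item deleted) = (5/4)·(1 − 4.664/7.464) = 0.469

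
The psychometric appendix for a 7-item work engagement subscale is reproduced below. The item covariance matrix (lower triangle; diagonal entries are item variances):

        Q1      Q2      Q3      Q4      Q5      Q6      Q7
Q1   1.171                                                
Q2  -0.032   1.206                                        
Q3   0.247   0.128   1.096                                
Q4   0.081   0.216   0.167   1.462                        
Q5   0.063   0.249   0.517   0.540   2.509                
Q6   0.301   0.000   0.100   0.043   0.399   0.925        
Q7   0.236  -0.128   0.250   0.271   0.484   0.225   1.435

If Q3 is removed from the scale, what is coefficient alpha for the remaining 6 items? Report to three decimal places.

Remaining items: Q1, Q2, Q4, Q5, Q6, Q7 (k = 6).
Σσ²ᵢ = 1.171 + 1.206 + 1.462 + 2.509 + 0.925 + 1.435 = 8.708
Var(T) = 8.708 + 2 × 2.948 = 14.604
α (item deleted) = (6/5)·(1 − 8.708/14.604) = 0.484

α = 0.484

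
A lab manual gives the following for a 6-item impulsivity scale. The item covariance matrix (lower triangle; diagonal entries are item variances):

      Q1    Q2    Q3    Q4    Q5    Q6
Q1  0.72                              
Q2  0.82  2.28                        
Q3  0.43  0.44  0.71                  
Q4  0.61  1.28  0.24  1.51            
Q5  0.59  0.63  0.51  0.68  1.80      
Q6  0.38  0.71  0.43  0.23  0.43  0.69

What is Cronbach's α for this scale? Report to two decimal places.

Σσᵢ² = 0.72 + 2.28 + 0.71 + 1.51 + 1.80 + 0.69 = 7.71
Σ_{i<j} σ_ij = 8.41
σ²_T = 7.71 + 2 × 8.41 = 24.53
α = (k/(k−1))·(1 − Σσᵢ²/σ²_T) = (6/5)·(1 − 7.71/24.53) = 0.82

α = 0.82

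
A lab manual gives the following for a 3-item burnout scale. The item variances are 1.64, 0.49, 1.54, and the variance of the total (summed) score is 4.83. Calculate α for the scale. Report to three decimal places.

sum of item variances = 1.64 + 0.49 + 1.54 = 3.67
α = (k/(k−1))·(1 − sum of item variances/total variance) = (3/2)·(1 − 3.67/4.83) = 0.360

α = 0.360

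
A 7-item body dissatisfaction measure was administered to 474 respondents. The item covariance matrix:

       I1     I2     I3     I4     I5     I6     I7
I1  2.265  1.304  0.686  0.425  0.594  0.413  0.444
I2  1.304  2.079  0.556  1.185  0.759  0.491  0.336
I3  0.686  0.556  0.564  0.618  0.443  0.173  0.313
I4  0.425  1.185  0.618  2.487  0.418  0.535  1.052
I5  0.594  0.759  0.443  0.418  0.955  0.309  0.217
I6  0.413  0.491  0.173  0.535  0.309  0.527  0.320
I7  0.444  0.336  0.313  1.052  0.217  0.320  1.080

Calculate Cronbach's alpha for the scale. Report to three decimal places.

α = 0.816

Σσᵢ² = 2.265 + 2.079 + 0.564 + 2.487 + 0.955 + 0.527 + 1.080 = 9.957
Sum of the distinct covariances = 11.591
total variance = 9.957 + 2 × 11.591 = 33.139
α = (k/(k−1))·(1 − Σσᵢ²/total variance) = (7/6)·(1 − 9.957/33.139) = 0.816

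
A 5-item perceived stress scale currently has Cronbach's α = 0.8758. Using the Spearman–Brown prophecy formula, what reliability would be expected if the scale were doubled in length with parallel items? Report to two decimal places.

Length factor m = 2
α' = m·α / (1 + (m−1)·α)
   = 2 × 0.8758 / (1 + (2 − 1) × 0.8758)
   = 1.7516 / 1.8758 = 0.93

predicted reliability = 0.93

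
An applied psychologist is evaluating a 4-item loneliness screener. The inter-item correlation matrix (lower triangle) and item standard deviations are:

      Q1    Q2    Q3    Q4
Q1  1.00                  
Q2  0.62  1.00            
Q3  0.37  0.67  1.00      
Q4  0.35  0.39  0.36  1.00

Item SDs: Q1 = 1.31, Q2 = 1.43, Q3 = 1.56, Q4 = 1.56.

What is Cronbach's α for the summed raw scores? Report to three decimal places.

Σσ²ᵢ = 1.31² + 1.43² + 1.56² + 1.56² = 8.6282
Covariances σ_ij = r_ij · s_i · s_j:
  σ(Q1,Q2) = 0.62 × 1.31 × 1.43 = 1.1614
  σ(Q1,Q3) = 0.37 × 1.31 × 1.56 = 0.7561
  σ(Q1,Q4) = 0.35 × 1.31 × 1.56 = 0.7153
  σ(Q2,Q3) = 0.67 × 1.43 × 1.56 = 1.4946
  σ(Q2,Q4) = 0.39 × 1.43 × 1.56 = 0.8700
  σ(Q3,Q4) = 0.36 × 1.56 × 1.56 = 0.8761
σ²_T = Σσ²ᵢ + 2·Σσ_ij = 8.6282 + 2 × 5.8735 = 20.3752
α = (4/3)·(1 − 8.6282/20.3752) = 0.769

Cronbach's α = 0.769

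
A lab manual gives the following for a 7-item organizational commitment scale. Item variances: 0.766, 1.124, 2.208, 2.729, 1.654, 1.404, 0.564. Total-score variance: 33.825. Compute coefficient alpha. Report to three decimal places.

α = 0.806

Σσᵢ² = 0.766 + 1.124 + 2.208 + 2.729 + 1.654 + 1.404 + 0.564 = 10.449
α = (k/(k−1))·(1 − Σσᵢ²/total variance) = (7/6)·(1 − 10.449/33.825) = 0.806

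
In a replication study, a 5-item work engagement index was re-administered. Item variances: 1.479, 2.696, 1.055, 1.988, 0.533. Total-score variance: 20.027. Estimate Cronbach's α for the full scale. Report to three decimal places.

Σσᵢ² = 1.479 + 2.696 + 1.055 + 1.988 + 0.533 = 7.751
α = (k/(k−1))·(1 − Σσᵢ²/σ²_T) = (5/4)·(1 − 7.751/20.027) = 0.766

Cronbach's α = 0.766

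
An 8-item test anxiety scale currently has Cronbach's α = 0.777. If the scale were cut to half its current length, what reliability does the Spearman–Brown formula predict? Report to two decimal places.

predicted reliability = 0.64

Length factor m = 1/2
α' = m·α / (1 − (1−m)·α)
   = 1/2 × 0.777 / (1 − (1 − 1/2) × 0.777)
   = 0.3885 / 0.6115 = 0.64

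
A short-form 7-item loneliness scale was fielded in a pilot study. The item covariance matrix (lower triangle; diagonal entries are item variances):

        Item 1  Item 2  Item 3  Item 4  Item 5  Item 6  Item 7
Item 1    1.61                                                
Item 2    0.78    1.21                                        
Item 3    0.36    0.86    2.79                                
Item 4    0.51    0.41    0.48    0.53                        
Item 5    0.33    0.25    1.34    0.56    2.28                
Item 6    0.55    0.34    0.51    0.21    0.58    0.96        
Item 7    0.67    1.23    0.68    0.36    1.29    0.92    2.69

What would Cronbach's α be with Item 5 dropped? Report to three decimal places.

Remaining items: Item 1, Item 2, Item 3, Item 4, Item 6, Item 7 (k = 6).
sum of item variances = 1.61 + 1.21 + 2.79 + 0.53 + 0.96 + 2.69 = 9.79
total variance = 9.79 + 2 × 8.87 = 27.53
α (item deleted) = (6/5)·(1 − 9.79/27.53) = 0.773

Cronbach's α = 0.773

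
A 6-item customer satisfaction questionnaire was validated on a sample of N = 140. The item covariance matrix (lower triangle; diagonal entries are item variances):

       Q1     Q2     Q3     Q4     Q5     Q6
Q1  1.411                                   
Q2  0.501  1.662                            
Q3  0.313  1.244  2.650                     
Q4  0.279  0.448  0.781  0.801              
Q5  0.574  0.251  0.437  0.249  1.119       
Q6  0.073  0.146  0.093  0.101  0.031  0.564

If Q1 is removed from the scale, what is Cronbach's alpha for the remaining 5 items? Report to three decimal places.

Remaining items: Q2, Q3, Q4, Q5, Q6 (k = 5).
Σσ²ᵢ = 1.662 + 2.650 + 0.801 + 1.119 + 0.564 = 6.796
σ²_T = 6.796 + 2 × 3.781 = 14.358
α (item deleted) = (5/4)·(1 − 6.796/14.358) = 0.658

Cronbach's alpha = 0.658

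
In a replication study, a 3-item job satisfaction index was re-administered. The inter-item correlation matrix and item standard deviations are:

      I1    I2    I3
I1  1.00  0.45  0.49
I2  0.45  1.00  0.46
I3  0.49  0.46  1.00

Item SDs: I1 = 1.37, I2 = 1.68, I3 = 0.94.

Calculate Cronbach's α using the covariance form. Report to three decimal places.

Σσ²ᵢ = 1.37² + 1.68² + 0.94² = 5.5829
Covariances σ_ij = r_ij · s_i · s_j:
  σ(I1,I2) = 0.45 × 1.37 × 1.68 = 1.0357
  σ(I1,I3) = 0.49 × 1.37 × 0.94 = 0.6310
  σ(I2,I3) = 0.46 × 1.68 × 0.94 = 0.7264
σ²_T = Σσ²ᵢ + 2·Σσ_ij = 5.5829 + 2 × 2.3931 = 10.3691
α = (3/2)·(1 − 5.5829/10.3691) = 0.692

Cronbach's α = 0.692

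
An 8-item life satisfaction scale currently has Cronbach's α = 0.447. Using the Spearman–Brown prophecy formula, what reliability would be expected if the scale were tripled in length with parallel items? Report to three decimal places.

Length factor m = 3
α' = m·α / (1 + (m−1)·α)
   = 3 × 0.447 / (1 + (3 − 1) × 0.447)
   = 1.3410 / 1.8940 = 0.708

predicted reliability = 0.708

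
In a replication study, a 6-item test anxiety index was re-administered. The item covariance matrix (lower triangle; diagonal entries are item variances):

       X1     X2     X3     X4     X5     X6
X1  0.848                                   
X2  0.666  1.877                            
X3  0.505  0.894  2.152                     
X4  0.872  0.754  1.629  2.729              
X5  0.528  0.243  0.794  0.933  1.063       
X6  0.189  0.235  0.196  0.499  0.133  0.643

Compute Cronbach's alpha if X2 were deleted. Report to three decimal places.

α = 0.785

Remaining items: X1, X3, X4, X5, X6 (k = 5).
Σσᵢ² = 0.848 + 2.152 + 2.729 + 1.063 + 0.643 = 7.435
total variance = 7.435 + 2 × 6.278 = 19.991
α (item deleted) = (5/4)·(1 − 7.435/19.991) = 0.785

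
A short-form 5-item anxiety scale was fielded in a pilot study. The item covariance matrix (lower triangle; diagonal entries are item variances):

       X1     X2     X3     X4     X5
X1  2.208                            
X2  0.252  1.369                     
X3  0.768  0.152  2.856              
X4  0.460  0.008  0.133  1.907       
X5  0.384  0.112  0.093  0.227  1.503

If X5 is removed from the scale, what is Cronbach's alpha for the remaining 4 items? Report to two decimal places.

Cronbach's alpha = 0.40

Remaining items: X1, X2, X3, X4 (k = 4).
sum of item variances = 2.208 + 1.369 + 2.856 + 1.907 = 8.340
σ²_total = 8.340 + 2 × 1.773 = 11.886
α (item deleted) = (4/3)·(1 − 8.340/11.886) = 0.40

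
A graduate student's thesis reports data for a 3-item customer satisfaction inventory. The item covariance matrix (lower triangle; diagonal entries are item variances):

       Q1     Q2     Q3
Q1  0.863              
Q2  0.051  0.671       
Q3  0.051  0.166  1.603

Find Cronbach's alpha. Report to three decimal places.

sum of item variances = 0.863 + 0.671 + 1.603 = 3.137
Sum of off-diagonal covariances = 0.268
σ²_total = 3.137 + 2 × 0.268 = 3.673
α = (k/(k−1))·(1 − sum of item variances/σ²_total) = (3/2)·(1 − 3.137/3.673) = 0.219

α = 0.219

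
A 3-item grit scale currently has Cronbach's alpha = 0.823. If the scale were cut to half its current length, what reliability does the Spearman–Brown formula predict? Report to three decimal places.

Length factor m = 1/2
α' = m·α / (1 − (1−m)·α)
   = 1/2 × 0.823 / (1 − (1 − 1/2) × 0.823)
   = 0.4115 / 0.5885 = 0.699

predicted reliability = 0.699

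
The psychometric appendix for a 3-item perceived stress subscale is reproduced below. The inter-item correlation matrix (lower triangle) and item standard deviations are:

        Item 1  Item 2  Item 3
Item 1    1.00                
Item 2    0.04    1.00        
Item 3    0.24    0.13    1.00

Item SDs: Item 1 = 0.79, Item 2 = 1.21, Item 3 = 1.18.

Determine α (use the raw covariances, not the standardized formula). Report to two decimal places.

Σσ²ᵢ = 0.79² + 1.21² + 1.18² = 3.4806
Covariances σ_ij = r_ij · s_i · s_j:
  σ(Item 1,Item 2) = 0.04 × 0.79 × 1.21 = 0.0382
  σ(Item 1,Item 3) = 0.24 × 0.79 × 1.18 = 0.2237
  σ(Item 2,Item 3) = 0.13 × 1.21 × 1.18 = 0.1856
σ²_T = Σσ²ᵢ + 2·Σσ_ij = 3.4806 + 2 × 0.4475 = 4.3756
α = (3/2)·(1 − 3.4806/4.3756) = 0.31

α = 0.31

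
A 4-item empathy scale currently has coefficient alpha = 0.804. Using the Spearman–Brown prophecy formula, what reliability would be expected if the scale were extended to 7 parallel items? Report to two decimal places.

predicted reliability = 0.88

Length factor m = 7/4 = 1.7500
α' = m·α / (1 + (m−1)·α)
   = 7/4 × 0.804 / (1 + (7/4 − 1) × 0.804)
   = 1.4070 / 1.6030 = 0.88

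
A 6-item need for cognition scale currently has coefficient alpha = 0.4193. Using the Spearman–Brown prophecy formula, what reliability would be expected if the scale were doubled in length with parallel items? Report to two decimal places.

predicted reliability = 0.59

Length factor m = 2
α' = m·α / (1 + (m−1)·α)
   = 2 × 0.4193 / (1 + (2 − 1) × 0.4193)
   = 0.8386 / 1.4193 = 0.59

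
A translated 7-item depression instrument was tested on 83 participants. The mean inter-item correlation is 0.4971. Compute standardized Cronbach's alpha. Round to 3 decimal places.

Standardized α = k·r̄ / (1 + (k−1)·r̄) = 7 × 0.4971 / (1 + 6 × 0.4971)
  = 3.4797 / 3.9826 = 0.874

standardized Cronbach's alpha = 0.874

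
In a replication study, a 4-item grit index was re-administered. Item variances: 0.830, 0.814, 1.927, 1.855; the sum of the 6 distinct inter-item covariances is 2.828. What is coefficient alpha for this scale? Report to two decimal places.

α = 0.68

Σσ²ᵢ = 0.830 + 0.814 + 1.927 + 1.855 = 5.426
Sum of distinct covariances = 2.828
Var(T) = Σσ²ᵢ + 2·Σcov = 5.426 + 2 × 2.828 = 11.082
α = (4/3)·(1 − 5.426/11.082) = 0.68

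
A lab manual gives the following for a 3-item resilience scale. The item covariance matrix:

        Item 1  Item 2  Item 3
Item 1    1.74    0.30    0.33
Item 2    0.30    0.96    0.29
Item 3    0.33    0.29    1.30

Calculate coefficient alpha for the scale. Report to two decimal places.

α = 0.47

ΣVar(i) = 1.74 + 0.96 + 1.30 = 4.00
Sum of off-diagonal covariances = 0.92
Var(T) = 4.00 + 2 × 0.92 = 5.84
α = (k/(k−1))·(1 − ΣVar(i)/Var(T)) = (3/2)·(1 − 4.00/5.84) = 0.47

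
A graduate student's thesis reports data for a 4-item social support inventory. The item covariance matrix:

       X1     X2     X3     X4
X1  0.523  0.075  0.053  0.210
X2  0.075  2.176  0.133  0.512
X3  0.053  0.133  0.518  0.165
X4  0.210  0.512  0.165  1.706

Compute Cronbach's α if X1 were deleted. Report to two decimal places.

α = 0.40

Remaining items: X2, X3, X4 (k = 3).
Σσ²ᵢ = 2.176 + 0.518 + 1.706 = 4.400
total variance = 4.400 + 2 × 0.810 = 6.020
α (item deleted) = (3/2)·(1 − 4.400/6.020) = 0.40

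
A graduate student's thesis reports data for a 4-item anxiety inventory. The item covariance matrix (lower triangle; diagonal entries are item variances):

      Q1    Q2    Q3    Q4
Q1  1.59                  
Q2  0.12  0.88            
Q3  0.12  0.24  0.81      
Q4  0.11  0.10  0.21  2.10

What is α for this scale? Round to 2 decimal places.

ΣVar(i) = 1.59 + 0.88 + 0.81 + 2.10 = 5.38
Sum of the distinct covariances = 0.90
total variance = 5.38 + 2 × 0.90 = 7.18
α = (k/(k−1))·(1 − ΣVar(i)/total variance) = (4/3)·(1 − 5.38/7.18) = 0.33

α = 0.33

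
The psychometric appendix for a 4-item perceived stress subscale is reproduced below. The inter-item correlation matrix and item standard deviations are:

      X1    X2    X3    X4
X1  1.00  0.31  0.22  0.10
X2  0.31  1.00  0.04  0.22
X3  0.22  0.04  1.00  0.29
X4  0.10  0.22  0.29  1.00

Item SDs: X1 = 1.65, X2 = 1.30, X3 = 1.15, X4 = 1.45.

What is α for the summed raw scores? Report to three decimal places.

α = 0.490

Σσ²ᵢ = 1.65² + 1.30² + 1.15² + 1.45² = 7.8375
Covariances σ_ij = r_ij · s_i · s_j:
  σ(X1,X2) = 0.31 × 1.65 × 1.30 = 0.6649
  σ(X1,X3) = 0.22 × 1.65 × 1.15 = 0.4174
  σ(X1,X4) = 0.10 × 1.65 × 1.45 = 0.2392
  σ(X2,X3) = 0.04 × 1.30 × 1.15 = 0.0598
  σ(X2,X4) = 0.22 × 1.30 × 1.45 = 0.4147
  σ(X3,X4) = 0.29 × 1.15 × 1.45 = 0.4836
σ²_T = Σσ²ᵢ + 2·Σσ_ij = 7.8375 + 2 × 2.2796 = 12.3967
α = (4/3)·(1 − 7.8375/12.3967) = 0.490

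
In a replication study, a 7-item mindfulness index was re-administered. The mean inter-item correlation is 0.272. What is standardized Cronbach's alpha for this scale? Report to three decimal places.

α = 0.723

Standardized α = k·r̄ / (1 + (k−1)·r̄) = 7 × 0.272 / (1 + 6 × 0.272)
  = 1.9040 / 2.6320 = 0.723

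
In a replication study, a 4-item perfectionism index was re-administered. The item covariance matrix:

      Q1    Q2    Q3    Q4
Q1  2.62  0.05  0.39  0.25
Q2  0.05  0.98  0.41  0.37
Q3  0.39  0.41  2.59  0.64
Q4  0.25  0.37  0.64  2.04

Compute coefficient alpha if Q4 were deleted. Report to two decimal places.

Remaining items: Q1, Q2, Q3 (k = 3).
ΣVar(i) = 2.62 + 0.98 + 2.59 = 6.19
σ²_total = 6.19 + 2 × 0.85 = 7.89
α (item deleted) = (3/2)·(1 − 6.19/7.89) = 0.32

α = 0.32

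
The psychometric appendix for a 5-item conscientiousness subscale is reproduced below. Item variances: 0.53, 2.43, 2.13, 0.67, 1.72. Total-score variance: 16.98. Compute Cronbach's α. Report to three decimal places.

Σσ²ᵢ = 0.53 + 2.43 + 2.13 + 0.67 + 1.72 = 7.48
α = (k/(k−1))·(1 − Σσ²ᵢ/total variance) = (5/4)·(1 − 7.48/16.98) = 0.699

Cronbach's α = 0.699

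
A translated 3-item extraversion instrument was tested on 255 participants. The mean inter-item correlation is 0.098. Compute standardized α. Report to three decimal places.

standardized α = 0.246

Standardized α = k·r̄ / (1 + (k−1)·r̄) = 3 × 0.098 / (1 + 2 × 0.098)
  = 0.2940 / 1.1960 = 0.246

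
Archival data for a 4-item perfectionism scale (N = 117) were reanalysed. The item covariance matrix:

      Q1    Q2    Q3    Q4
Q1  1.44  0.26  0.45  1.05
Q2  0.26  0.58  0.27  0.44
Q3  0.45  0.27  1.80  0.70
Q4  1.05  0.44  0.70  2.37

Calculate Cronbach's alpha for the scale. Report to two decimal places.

Cronbach's alpha = 0.67

Σσ²ᵢ = 1.44 + 0.58 + 1.80 + 2.37 = 6.19
Σ_{i<j} σ_ij = 3.17
Var(T) = 6.19 + 2 × 3.17 = 12.53
α = (k/(k−1))·(1 − Σσ²ᵢ/Var(T)) = (4/3)·(1 − 6.19/12.53) = 0.67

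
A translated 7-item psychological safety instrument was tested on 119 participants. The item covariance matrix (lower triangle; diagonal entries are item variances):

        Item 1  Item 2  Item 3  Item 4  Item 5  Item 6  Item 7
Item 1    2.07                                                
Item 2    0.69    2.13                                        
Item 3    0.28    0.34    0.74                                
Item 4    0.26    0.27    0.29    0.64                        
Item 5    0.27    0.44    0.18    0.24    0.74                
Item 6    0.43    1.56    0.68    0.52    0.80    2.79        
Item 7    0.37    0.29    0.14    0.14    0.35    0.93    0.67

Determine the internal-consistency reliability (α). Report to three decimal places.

α = 0.769

Σσᵢ² = 2.07 + 2.13 + 0.74 + 0.64 + 0.74 + 2.79 + 0.67 = 9.78
Σ_{i<j} σ_ij = 9.47
σ²_T = 9.78 + 2 × 9.47 = 28.72
α = (k/(k−1))·(1 − Σσᵢ²/σ²_T) = (7/6)·(1 − 9.78/28.72) = 0.769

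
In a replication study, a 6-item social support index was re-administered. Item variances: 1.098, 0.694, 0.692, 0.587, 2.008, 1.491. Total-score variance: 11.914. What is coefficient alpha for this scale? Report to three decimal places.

Σσ²ᵢ = 1.098 + 0.694 + 0.692 + 0.587 + 2.008 + 1.491 = 6.570
α = (k/(k−1))·(1 − Σσ²ᵢ/Var(T)) = (6/5)·(1 − 6.570/11.914) = 0.538

α = 0.538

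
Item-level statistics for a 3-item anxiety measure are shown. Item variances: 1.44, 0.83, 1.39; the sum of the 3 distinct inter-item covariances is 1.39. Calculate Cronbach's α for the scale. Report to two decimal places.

α = 0.65

ΣVar(i) = 1.44 + 0.83 + 1.39 = 3.66
Sum of distinct covariances = 1.39
total variance = ΣVar(i) + 2·Σcov = 3.66 + 2 × 1.39 = 6.44
α = (3/2)·(1 − 3.66/6.44) = 0.65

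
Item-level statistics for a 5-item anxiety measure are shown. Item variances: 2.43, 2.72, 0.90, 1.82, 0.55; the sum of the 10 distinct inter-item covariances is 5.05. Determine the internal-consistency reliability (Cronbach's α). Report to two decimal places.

ΣVar(i) = 2.43 + 2.72 + 0.90 + 1.82 + 0.55 = 8.42
Sum of distinct covariances = 5.05
σ²_T = ΣVar(i) + 2·Σcov = 8.42 + 2 × 5.05 = 18.52
α = (5/4)·(1 − 8.42/18.52) = 0.68

α = 0.68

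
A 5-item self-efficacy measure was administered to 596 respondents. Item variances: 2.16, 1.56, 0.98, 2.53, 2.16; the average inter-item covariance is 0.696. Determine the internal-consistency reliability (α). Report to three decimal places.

Σσᵢ² = 2.16 + 1.56 + 0.98 + 2.53 + 2.16 = 9.39
Sum of the 10 distinct covariances = 10 × 0.696 = 6.960
σ²_total = Σσᵢ² + 2·Σcov = 9.39 + 2 × 6.960 = 23.310
α = (5/4)·(1 − 9.39/23.310) = 0.746

α = 0.746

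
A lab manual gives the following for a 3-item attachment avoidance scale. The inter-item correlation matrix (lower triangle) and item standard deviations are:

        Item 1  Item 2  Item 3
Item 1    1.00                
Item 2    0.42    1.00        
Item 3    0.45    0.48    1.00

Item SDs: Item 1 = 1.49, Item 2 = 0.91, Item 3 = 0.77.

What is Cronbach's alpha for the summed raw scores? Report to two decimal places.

Cronbach's alpha = 0.66

Σσ²ᵢ = 1.49² + 0.91² + 0.77² = 3.6411
Covariances σ_ij = r_ij · s_i · s_j:
  σ(Item 1,Item 2) = 0.42 × 1.49 × 0.91 = 0.5695
  σ(Item 1,Item 3) = 0.45 × 1.49 × 0.77 = 0.5163
  σ(Item 2,Item 3) = 0.48 × 0.91 × 0.77 = 0.3363
σ²_T = Σσ²ᵢ + 2·Σσ_ij = 3.6411 + 2 × 1.4221 = 6.4853
α = (3/2)·(1 − 3.6411/6.4853) = 0.66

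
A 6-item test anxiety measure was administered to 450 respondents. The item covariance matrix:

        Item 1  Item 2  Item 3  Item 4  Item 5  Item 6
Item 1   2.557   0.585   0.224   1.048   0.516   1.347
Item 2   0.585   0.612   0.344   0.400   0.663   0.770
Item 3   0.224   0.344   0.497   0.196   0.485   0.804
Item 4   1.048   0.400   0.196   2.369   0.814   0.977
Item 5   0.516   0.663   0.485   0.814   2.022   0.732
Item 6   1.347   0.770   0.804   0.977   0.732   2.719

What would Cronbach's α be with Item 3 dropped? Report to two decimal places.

Remaining items: Item 1, Item 2, Item 4, Item 5, Item 6 (k = 5).
ΣVar(i) = 2.557 + 0.612 + 2.369 + 2.022 + 2.719 = 10.279
σ²_total = 10.279 + 2 × 7.852 = 25.983
α (item deleted) = (5/4)·(1 − 10.279/25.983) = 0.76

Cronbach's α = 0.76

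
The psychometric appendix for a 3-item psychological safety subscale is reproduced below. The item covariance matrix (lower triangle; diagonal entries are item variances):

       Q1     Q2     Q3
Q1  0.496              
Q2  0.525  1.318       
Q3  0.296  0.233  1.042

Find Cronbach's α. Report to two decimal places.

α = 0.64

Σσ²ᵢ = 0.496 + 1.318 + 1.042 = 2.856
Σ_{i<j} σ_ij = 1.054
σ²_total = 2.856 + 2 × 1.054 = 4.964
α = (k/(k−1))·(1 − Σσ²ᵢ/σ²_total) = (3/2)·(1 − 2.856/4.964) = 0.64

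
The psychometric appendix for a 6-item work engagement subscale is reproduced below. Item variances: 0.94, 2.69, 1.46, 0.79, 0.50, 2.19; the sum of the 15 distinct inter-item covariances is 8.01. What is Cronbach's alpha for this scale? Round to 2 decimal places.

α = 0.78

Σσ²ᵢ = 0.94 + 2.69 + 1.46 + 0.79 + 0.50 + 2.19 = 8.57
Sum of distinct covariances = 8.01
total variance = Σσ²ᵢ + 2·Σcov = 8.57 + 2 × 8.01 = 24.59
α = (6/5)·(1 − 8.57/24.59) = 0.78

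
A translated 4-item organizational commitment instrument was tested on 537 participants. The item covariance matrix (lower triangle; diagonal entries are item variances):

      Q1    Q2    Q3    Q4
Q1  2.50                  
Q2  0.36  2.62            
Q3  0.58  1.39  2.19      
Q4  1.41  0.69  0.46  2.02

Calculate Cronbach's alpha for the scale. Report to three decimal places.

α = 0.682

ΣVar(i) = 2.50 + 2.62 + 2.19 + 2.02 = 9.33
Sum of the distinct covariances = 4.89
Var(T) = 9.33 + 2 × 4.89 = 19.11
α = (k/(k−1))·(1 − ΣVar(i)/Var(T)) = (4/3)·(1 − 9.33/19.11) = 0.682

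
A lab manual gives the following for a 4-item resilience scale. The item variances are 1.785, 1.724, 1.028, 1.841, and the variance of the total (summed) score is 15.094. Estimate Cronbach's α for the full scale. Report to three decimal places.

sum of item variances = 1.785 + 1.724 + 1.028 + 1.841 = 6.378
α = (k/(k−1))·(1 − sum of item variances/σ²_total) = (4/3)·(1 − 6.378/15.094) = 0.770

α = 0.770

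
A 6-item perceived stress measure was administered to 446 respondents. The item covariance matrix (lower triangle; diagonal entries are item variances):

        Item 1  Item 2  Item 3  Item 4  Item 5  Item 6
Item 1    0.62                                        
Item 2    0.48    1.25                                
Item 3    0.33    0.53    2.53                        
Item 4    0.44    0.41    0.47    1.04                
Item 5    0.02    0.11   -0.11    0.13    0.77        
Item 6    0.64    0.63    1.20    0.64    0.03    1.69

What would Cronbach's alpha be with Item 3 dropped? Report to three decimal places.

Cronbach's alpha = 0.710

Remaining items: Item 1, Item 2, Item 4, Item 5, Item 6 (k = 5).
ΣVar(i) = 0.62 + 1.25 + 1.04 + 0.77 + 1.69 = 5.37
Var(T) = 5.37 + 2 × 3.53 = 12.43
α (item deleted) = (5/4)·(1 − 5.37/12.43) = 0.710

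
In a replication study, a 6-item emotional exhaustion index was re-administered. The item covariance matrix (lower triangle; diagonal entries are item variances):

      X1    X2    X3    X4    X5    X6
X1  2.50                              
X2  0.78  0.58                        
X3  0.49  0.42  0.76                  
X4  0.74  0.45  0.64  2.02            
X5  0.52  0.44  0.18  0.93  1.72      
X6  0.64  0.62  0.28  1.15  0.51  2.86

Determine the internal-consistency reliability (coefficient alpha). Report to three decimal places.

coefficient alpha = 0.753

ΣVar(i) = 2.50 + 0.58 + 0.76 + 2.02 + 1.72 + 2.86 = 10.44
Sum of the distinct covariances = 8.79
σ²_total = 10.44 + 2 × 8.79 = 28.02
α = (k/(k−1))·(1 − ΣVar(i)/σ²_total) = (6/5)·(1 − 10.44/28.02) = 0.753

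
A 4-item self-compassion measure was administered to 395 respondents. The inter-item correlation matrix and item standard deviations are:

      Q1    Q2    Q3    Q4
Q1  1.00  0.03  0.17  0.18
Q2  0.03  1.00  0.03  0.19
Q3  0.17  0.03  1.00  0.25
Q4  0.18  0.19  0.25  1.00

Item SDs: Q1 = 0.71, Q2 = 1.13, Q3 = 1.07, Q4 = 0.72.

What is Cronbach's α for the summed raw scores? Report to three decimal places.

Σσ²ᵢ = 0.71² + 1.13² + 1.07² + 0.72² = 3.4443
Covariances σ_ij = r_ij · s_i · s_j:
  σ(Q1,Q2) = 0.03 × 0.71 × 1.13 = 0.0241
  σ(Q1,Q3) = 0.17 × 0.71 × 1.07 = 0.1291
  σ(Q1,Q4) = 0.18 × 0.71 × 0.72 = 0.0920
  σ(Q2,Q3) = 0.03 × 1.13 × 1.07 = 0.0363
  σ(Q2,Q4) = 0.19 × 1.13 × 0.72 = 0.1546
  σ(Q3,Q4) = 0.25 × 1.07 × 0.72 = 0.1926
σ²_T = Σσ²ᵢ + 2·Σσ_ij = 3.4443 + 2 × 0.6287 = 4.7017
α = (4/3)·(1 − 3.4443/4.7017) = 0.357

Cronbach's α = 0.357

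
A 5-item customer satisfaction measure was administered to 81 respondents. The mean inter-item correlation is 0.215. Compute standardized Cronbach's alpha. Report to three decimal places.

Standardized α = k·r̄ / (1 + (k−1)·r̄) = 5 × 0.215 / (1 + 4 × 0.215)
  = 1.0750 / 1.8600 = 0.578

standardized Cronbach's alpha = 0.578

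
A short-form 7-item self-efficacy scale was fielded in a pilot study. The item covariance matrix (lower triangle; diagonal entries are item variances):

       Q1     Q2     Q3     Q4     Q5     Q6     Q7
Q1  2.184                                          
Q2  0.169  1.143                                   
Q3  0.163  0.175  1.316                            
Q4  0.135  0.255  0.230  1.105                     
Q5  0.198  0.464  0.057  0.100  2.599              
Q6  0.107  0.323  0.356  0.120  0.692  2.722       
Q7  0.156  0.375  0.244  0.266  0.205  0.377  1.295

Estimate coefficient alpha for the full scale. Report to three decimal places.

α = 0.531

Σσ²ᵢ = 2.184 + 1.143 + 1.316 + 1.105 + 2.599 + 2.722 + 1.295 = 12.364
Sum of the distinct covariances = 5.167
σ²_total = 12.364 + 2 × 5.167 = 22.698
α = (k/(k−1))·(1 − Σσ²ᵢ/σ²_total) = (7/6)·(1 − 12.364/22.698) = 0.531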